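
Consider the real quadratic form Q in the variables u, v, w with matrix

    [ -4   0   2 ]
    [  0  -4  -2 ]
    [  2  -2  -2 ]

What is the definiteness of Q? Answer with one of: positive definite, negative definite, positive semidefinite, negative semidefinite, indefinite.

Symmetric row and column elimination reduces A to a congruent diagonal form with pivots -4, -4, 0.
That gives 2 negative, 1 zero pivots.
Hence Q is negative semidefinite.

negative semidefinite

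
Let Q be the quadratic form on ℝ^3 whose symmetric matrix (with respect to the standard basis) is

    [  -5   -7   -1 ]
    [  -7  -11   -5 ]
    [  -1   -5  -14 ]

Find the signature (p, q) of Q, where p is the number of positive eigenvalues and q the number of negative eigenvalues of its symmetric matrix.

(0, 3)

Congruent diagonalization of A (simultaneous row and column reduction) yields pivots -5, -6/5, -3.
That gives 3 negative pivots.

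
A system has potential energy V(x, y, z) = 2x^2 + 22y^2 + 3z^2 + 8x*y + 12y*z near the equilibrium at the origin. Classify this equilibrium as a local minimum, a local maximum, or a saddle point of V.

local minimum

The Hessian at the origin is H = [[4, 8, 0], [8, 44, 12], [0, 12, 6]].
An LDLᵀ factorisation of H has diagonal entries 4, 28, 6/7.
Counting signs: 3 positive.
H is positive definite, so the origin is a strict local minimum.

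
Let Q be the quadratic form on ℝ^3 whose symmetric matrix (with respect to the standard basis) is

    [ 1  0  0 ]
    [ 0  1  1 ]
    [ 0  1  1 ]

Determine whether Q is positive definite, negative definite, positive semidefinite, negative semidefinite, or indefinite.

Row-reducing A symmetrically gives the diagonal entries 1, 1, 0.
Counting signs: 2 positive, 1 zero.
Hence Q is positive semidefinite.

positive semidefinite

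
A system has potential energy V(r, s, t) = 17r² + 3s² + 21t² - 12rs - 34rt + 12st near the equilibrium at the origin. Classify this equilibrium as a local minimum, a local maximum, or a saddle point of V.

The Hessian at the origin is H = [[34, -12, -34], [-12, 6, 12], [-34, 12, 42]].
Row-reducing H symmetrically gives the diagonal entries 34, 30/17, 8.
Counting signs: 3 positive.
H is positive definite, so the origin is a strict local minimum.

local minimum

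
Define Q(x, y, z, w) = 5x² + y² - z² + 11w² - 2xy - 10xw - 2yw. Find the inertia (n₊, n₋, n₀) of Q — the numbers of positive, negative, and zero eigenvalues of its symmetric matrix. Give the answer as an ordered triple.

(3, 1, 0)

The symmetric matrix is A = [[5, -1, 0, -5], [-1, 1, 0, -1], [0, 0, -1, 0], [-5, -1, 0, 11]].
Symmetric row and column elimination reduces A to a congruent diagonal form with pivots 5, 4/5, -1, 1.
So there are 3 positive, 1 negative pivots.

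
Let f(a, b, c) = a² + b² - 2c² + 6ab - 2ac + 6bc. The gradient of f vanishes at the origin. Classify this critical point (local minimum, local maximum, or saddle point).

saddle point

The Hessian at the origin is H = [[2, 6, -2], [6, 2, 6], [-2, 6, -4]].
Symmetric row and column elimination reduces H to a congruent diagonal form with pivots 2, -16, 3.
That gives 2 positive, 1 negative pivots.
H is indefinite, so the origin is a saddle point.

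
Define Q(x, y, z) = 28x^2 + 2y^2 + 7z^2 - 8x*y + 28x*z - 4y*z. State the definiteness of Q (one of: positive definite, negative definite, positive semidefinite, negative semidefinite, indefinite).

The symmetric matrix is A = [[28, -4, 14], [-4, 2, -2], [14, -2, 7]].
Row-reducing A symmetrically gives the diagonal entries 28, 10/7, 0.
Counting signs: 2 positive, 1 zero.
Hence Q is positive semidefinite.

positive semidefinite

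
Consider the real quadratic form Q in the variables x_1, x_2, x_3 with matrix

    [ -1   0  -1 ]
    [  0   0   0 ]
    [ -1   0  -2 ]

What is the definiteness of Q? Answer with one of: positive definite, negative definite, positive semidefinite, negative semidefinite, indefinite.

negative semidefinite

Congruent diagonalization of A (simultaneous row and column reduction) yields pivots -1, 0, -1.
That gives 2 negative, 1 zero pivots.
Hence Q is negative semidefinite.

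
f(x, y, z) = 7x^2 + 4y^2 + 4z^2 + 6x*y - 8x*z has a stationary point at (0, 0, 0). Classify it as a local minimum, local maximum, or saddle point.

The Hessian at the origin is H = [[14, 6, -8], [6, 8, 0], [-8, 0, 8]].
Symmetric row and column elimination reduces H to a congruent diagonal form with pivots 14, 38/7, 24/19.
So there are 3 positive pivots.
H is positive definite, so the origin is a strict local minimum.

local minimum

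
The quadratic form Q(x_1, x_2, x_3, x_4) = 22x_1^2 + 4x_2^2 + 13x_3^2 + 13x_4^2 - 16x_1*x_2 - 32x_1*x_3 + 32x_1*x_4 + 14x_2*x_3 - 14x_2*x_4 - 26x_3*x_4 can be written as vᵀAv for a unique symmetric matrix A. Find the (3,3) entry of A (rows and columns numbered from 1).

The coefficient of x_3^2 in Q is 13, and that is exactly A[3,3].

13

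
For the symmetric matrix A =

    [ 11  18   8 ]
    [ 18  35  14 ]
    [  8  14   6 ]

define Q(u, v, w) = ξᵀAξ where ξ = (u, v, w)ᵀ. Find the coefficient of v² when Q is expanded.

35

The coefficient of v² is the diagonal entry A[2,2] = 35.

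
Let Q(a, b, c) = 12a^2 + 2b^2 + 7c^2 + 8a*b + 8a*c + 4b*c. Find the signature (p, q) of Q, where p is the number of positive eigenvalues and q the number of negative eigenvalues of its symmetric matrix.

(3, 0)

Write A = [[12, 4, 4], [4, 2, 2], [4, 2, 7]].
Symmetric row and column elimination reduces A to a congruent diagonal form with pivots 12, 2/3, 5.
So there are 3 positive pivots.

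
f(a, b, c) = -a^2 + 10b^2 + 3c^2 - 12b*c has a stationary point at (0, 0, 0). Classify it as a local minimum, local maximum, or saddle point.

saddle point

The Hessian at the origin is H = [[-2, 0, 0], [0, 20, -12], [0, -12, 6]].
Row-reducing H symmetrically gives the diagonal entries -2, 20, -6/5.
Counting signs: 1 positive, 2 negative.
H is indefinite, so the origin is a saddle point.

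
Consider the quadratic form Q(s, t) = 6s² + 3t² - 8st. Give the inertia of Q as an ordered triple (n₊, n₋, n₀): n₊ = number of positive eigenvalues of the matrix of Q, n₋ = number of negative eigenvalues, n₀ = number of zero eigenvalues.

Write A = [[6, -4], [-4, 3]].
Applying the same elementary operations to the rows and columns of A produces a congruent diagonal matrix with entries 6, 1/3.
That gives 2 positive pivots.

(2, 0, 0)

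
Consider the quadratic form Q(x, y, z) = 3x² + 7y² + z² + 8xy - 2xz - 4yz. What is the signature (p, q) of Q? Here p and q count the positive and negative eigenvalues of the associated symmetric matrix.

(3, 0)

The associated matrix is A = [[3, 4, -1], [4, 7, -2], [-1, -2, 1]].
Applying the same elementary operations to the rows and columns of A produces a congruent diagonal matrix with entries 3, 5/3, 2/5.
Counting signs: 3 positive.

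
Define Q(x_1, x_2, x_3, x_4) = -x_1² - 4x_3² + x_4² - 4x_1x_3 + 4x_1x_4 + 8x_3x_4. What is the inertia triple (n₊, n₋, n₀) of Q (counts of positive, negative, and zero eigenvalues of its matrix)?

(1, 1, 2)

Write A = [[-1, 0, -2, 2], [0, 0, 0, 0], [-2, 0, -4, 4], [2, 0, 4, 1]].
Row-reducing A symmetrically gives the diagonal entries -1, 0, 0, 5.
Counting signs: 1 positive, 1 negative, 2 zero.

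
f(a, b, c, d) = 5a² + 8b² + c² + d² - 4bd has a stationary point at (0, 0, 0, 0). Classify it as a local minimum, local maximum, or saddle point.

local minimum

The Hessian at the origin is H = [[10, 0, 0, 0], [0, 16, 0, -4], [0, 0, 2, 0], [0, -4, 0, 2]].
Congruent diagonalization of H (simultaneous row and column reduction) yields pivots 10, 16, 2, 1.
Counting signs: 4 positive.
H is positive definite, so the origin is a strict local minimum.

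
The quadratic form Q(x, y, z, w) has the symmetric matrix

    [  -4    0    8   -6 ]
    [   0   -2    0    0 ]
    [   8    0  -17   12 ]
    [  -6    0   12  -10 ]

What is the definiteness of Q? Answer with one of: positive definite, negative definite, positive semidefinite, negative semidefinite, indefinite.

Leading principal minors: Δ_1 = -4, Δ_2 = 8, Δ_3 = -8, Δ_4 = 8.
The signs alternate starting with Δ_1 < 0, so by Sylvester's criterion Q is negative definite.

negative definite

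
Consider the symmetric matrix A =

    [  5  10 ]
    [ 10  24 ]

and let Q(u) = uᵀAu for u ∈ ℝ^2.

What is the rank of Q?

Row-reducing A symmetrically gives the diagonal entries 5, 4.
That gives 2 positive pivots.
The rank is the number of nonzero pivots: 2.

2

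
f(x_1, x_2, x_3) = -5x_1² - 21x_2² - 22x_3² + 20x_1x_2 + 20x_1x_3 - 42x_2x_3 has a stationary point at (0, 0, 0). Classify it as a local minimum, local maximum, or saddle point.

local maximum

The Hessian at the origin is H = [[-10, 20, 20], [20, -42, -42], [20, -42, -44]].
Symmetric row and column elimination reduces H to a congruent diagonal form with pivots -10, -2, -2.
So there are 3 negative pivots.
H is negative definite, so the origin is a strict local maximum.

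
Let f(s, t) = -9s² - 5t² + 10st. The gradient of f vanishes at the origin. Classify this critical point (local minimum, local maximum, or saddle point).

The Hessian at the origin is H = [[-18, 10], [10, -10]].
det H = -18·-10 − (10)² = 80 > 0 and H[1,1] = -18 < 0, so H is negative definite.
Therefore the origin is a local maximum.

local maximum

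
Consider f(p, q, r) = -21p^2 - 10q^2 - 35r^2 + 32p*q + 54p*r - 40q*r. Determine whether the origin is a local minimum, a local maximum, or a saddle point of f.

saddle point

The Hessian at the origin is H = [[-42, 32, 54], [32, -20, -40], [54, -40, -70]].
An LDLᵀ factorisation of H has diagonal entries -42, 92/21, -20/23.
That gives 1 positive, 2 negative pivots.
H is indefinite, so the origin is a saddle point.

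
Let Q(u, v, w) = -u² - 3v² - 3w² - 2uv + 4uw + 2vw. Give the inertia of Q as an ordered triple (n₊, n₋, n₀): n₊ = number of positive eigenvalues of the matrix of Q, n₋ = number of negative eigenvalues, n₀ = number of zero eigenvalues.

(1, 2, 0)

The associated matrix is A = [[-1, -1, 2], [-1, -3, 1], [2, 1, -3]].
An LDLᵀ factorisation of A has diagonal entries -1, -2, 3/2.
Counting signs: 1 positive, 2 negative.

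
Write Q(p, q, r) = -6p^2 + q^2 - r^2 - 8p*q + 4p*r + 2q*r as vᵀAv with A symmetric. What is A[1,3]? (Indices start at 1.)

The coefficient of p·r in Q is 4. For a symmetric A this equals A[1,3] + A[3,1] = 2·A[1,3].
So A[1,3] = 4/2 = 2.

2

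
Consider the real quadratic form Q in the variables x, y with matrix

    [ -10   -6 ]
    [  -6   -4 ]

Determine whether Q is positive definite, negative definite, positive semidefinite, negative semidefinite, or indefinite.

For the 2×2 matrix [[-10, -6], [-6, -4]]: det = -10·-4 − (-6)² = 4, trace = -14.
det > 0 so both eigenvalues share the sign of the trace; trace = -14 < 0 ⇒ both negative.

negative definite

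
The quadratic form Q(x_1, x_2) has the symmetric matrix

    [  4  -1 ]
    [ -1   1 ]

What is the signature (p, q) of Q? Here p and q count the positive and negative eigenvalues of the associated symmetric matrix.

Row-reducing A symmetrically gives the diagonal entries 4, 3/4.
Counting signs: 2 positive.

(2, 0)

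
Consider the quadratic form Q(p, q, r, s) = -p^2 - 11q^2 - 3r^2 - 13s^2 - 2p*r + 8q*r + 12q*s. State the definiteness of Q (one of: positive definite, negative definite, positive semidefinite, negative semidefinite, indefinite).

negative definite

The symmetric matrix of Q is A = [[-1, 0, -1, 0], [0, -11, 4, 6], [-1, 4, -3, 0], [0, 6, 0, -13]].
Leading principal minors: Δ_1 = -1, Δ_2 = 11, Δ_3 = -6, Δ_4 = 6.
The signs alternate starting with Δ_1 < 0, so by Sylvester's criterion Q is negative definite.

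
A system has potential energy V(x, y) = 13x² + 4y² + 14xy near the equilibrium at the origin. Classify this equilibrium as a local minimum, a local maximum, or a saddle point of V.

local minimum

The Hessian at the origin is H = [[26, 14], [14, 8]].
det H = 26·8 − (14)² = 12 > 0 and H[1,1] = 26 > 0, so H is positive definite.
Therefore the origin is a local minimum.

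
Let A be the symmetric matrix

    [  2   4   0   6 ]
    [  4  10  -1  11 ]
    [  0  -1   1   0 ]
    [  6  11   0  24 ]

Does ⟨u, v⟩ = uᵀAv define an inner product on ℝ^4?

yes

Leading principal minors: Δ_1 = 2, Δ_2 = 4, Δ_3 = 2, Δ_4 = 10.
All leading principal minors are positive, so by Sylvester's criterion Q is positive definite.
⟨·,·⟩ is an inner product exactly when A is positive definite.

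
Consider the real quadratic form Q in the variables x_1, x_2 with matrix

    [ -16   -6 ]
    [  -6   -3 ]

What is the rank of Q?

Row-reducing A symmetrically gives the diagonal entries -16, -3/4.
Counting signs: 2 negative.
The rank is the number of nonzero pivots: 2.

2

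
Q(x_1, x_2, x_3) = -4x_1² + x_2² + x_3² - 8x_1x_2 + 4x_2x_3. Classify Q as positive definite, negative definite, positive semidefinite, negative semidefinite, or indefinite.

Write A = [[-4, -4, 0], [-4, 1, 2], [0, 2, 1]].
Row-reducing A symmetrically gives the diagonal entries -4, 5, 1/5.
So there are 2 positive, 1 negative pivots.
Hence Q is indefinite.

indefinite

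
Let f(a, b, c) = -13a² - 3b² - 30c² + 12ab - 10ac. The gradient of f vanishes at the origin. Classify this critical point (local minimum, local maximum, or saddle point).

The Hessian at the origin is H = [[-26, 12, -10], [12, -6, 0], [-10, 0, -60]].
Applying the same elementary operations to the rows and columns of H produces a congruent diagonal matrix with entries -26, -6/13, -10.
Counting signs: 3 negative.
H is negative definite, so the origin is a strict local maximum.

local maximum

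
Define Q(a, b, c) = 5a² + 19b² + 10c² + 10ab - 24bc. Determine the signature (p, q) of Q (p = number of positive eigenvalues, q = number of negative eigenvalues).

(2, 1)

The symmetric matrix is A = [[5, 5, 0], [5, 19, -12], [0, -12, 10]].
Symmetric row and column elimination reduces A to a congruent diagonal form with pivots 5, 14, -2/7.
That gives 2 positive, 1 negative pivots.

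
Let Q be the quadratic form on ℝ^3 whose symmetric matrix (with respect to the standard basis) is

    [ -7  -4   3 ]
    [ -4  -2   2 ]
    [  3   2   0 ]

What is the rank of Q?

3

Row-reducing A symmetrically gives the diagonal entries -7, 2/7, 1.
That gives 2 positive, 1 negative pivots.
The rank is the number of nonzero pivots: 3.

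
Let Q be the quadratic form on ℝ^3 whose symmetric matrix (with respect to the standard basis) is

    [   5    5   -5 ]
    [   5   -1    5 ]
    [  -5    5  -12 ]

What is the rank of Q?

3

Congruent diagonalization of A (simultaneous row and column reduction) yields pivots 5, -6, -1/3.
That gives 1 positive, 2 negative pivots.
The rank is the number of nonzero pivots: 3.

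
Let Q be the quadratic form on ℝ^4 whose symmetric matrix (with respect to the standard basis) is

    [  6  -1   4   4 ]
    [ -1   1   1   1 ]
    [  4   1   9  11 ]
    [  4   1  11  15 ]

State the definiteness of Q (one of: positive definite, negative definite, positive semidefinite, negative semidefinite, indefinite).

positive definite

Leading principal minors: Δ_1 = 6, Δ_2 = 5, Δ_3 = 15, Δ_4 = 10.
All leading principal minors are positive, so by Sylvester's criterion Q is positive definite.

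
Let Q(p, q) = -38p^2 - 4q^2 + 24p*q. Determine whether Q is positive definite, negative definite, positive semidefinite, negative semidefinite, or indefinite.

The symmetric matrix of Q is [[-38, 12], [12, -4]].
For the 2×2 matrix [[-38, 12], [12, -4]]: det = -38·-4 − (12)² = 8, trace = -42.
det > 0 so both eigenvalues share the sign of the trace; trace = -42 < 0 ⇒ both negative.

negative definite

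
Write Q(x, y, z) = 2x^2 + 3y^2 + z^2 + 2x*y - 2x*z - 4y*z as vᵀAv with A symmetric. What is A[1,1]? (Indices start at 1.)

2

The coefficient of x^2 in Q is 2, and that is exactly A[1,1].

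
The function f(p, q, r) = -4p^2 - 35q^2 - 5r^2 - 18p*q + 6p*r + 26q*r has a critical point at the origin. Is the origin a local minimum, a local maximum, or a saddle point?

The Hessian at the origin is H = [[-8, -18, 6], [-18, -70, 26], [6, 26, -10]].
Applying the same elementary operations to the rows and columns of H produces a congruent diagonal matrix with entries -8, -59/2, -12/59.
Counting signs: 3 negative.
H is negative definite, so the origin is a strict local maximum.

local maximum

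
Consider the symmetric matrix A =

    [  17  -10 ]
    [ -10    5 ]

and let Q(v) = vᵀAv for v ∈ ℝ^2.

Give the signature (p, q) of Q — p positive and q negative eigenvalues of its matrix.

An LDLᵀ factorisation of A has diagonal entries 17, -15/17.
Counting signs: 1 positive, 1 negative.

(1, 1)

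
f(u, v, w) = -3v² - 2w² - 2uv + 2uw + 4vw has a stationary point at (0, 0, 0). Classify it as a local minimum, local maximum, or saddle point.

saddle point

The Hessian at the origin is H = [[0, -2, 2], [-2, -6, 4], [2, 4, -4]].
H is indefinite, so the origin is a saddle point.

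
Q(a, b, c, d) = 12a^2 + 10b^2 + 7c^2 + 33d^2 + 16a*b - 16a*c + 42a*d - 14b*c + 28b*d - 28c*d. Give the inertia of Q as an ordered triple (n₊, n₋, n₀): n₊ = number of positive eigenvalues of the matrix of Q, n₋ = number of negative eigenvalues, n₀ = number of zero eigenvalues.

The symmetric matrix is A = [[12, 8, -8, 21], [8, 10, -7, 14], [-8, -7, 7, -14], [21, 14, -14, 33]].
Symmetric row and column elimination reduces A to a congruent diagonal form with pivots 12, 14/3, 15/14, -15/4.
That gives 3 positive, 1 negative pivots.

(3, 1, 0)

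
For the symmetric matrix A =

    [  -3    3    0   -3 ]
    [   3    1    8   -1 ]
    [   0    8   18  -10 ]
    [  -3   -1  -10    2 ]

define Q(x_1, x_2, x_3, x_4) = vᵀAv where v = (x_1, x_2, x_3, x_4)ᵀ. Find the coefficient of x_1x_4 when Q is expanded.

-6

The coefficient of x_1x_4 is A[1,4] + A[4,1] = 2·(-3) = -6.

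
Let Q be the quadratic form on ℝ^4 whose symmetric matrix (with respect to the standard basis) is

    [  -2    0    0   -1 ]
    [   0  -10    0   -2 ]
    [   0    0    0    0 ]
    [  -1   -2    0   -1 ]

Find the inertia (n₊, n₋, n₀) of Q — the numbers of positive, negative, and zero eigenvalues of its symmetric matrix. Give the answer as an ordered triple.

Symmetric row and column elimination reduces A to a congruent diagonal form with pivots -2, -10, 0, -1/10.
So there are 3 negative, 1 zero pivots.

(0, 3, 1)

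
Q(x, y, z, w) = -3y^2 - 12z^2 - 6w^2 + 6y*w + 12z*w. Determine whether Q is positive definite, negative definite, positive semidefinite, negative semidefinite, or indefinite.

The associated matrix is A = [[0, 0, 0, 0], [0, -3, 0, 3], [0, 0, -12, 6], [0, 3, 6, -6]].
Applying the same elementary operations to the rows and columns of A produces a congruent diagonal matrix with entries 0, -3, -12, 0.
That gives 2 negative, 2 zero pivots.
Hence Q is negative semidefinite.

negative semidefinite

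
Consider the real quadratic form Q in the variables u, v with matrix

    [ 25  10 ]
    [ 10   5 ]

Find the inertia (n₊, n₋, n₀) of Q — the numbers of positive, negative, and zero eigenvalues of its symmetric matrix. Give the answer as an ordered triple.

Symmetric row and column elimination reduces A to a congruent diagonal form with pivots 25, 1.
So there are 2 positive pivots.

(2, 0, 0)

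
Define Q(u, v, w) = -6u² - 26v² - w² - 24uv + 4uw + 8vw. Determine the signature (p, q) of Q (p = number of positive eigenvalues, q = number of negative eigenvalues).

(0, 3)

The symmetric matrix is A = [[-6, -12, 2], [-12, -26, 4], [2, 4, -1]].
Applying the same elementary operations to the rows and columns of A produces a congruent diagonal matrix with entries -6, -2, -1/3.
Counting signs: 3 negative.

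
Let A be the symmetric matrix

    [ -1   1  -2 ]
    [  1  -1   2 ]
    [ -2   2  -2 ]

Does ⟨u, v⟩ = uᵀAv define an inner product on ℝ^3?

Applying the same elementary operations to the rows and columns of A produces a congruent diagonal matrix with entries -1, 0, 2.
So there are 1 positive, 1 negative, 1 zero pivots.
Hence Q is indefinite.
⟨·,·⟩ is an inner product exactly when A is positive definite.

no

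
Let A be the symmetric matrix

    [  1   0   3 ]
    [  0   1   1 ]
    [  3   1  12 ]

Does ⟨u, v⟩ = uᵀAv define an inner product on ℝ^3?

Row-reducing A symmetrically gives the diagonal entries 1, 1, 2.
So there are 3 positive pivots.
Hence Q is positive definite.
⟨·,·⟩ is an inner product exactly when A is positive definite.

yes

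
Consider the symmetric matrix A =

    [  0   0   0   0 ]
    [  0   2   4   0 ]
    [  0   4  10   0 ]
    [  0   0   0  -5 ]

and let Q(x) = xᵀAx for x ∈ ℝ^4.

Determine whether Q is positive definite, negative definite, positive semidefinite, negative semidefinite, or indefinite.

indefinite

Row-reducing A symmetrically gives the diagonal entries 0, 2, 2, -5.
That gives 2 positive, 1 negative, 1 zero pivots.
Hence Q is indefinite.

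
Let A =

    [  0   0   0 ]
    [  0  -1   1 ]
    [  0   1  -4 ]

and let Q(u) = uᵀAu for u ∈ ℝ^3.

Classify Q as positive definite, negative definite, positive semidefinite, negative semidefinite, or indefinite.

negative semidefinite

Congruent diagonalization of A (simultaneous row and column reduction) yields pivots 0, -1, -3.
So there are 2 negative, 1 zero pivots.
Hence Q is negative semidefinite.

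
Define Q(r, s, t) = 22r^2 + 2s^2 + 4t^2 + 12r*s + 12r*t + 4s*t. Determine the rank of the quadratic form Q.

3

The associated matrix is A = [[22, 6, 6], [6, 2, 2], [6, 2, 4]].
Congruent diagonalization of A (simultaneous row and column reduction) yields pivots 22, 4/11, 2.
Counting signs: 3 positive.
The rank is the number of nonzero pivots: 3.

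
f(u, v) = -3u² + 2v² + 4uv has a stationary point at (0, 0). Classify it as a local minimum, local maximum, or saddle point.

saddle point

The Hessian at the origin is H = [[-6, 4], [4, 4]].
det H = -6·4 − (4)² = -40 < 0, so H is indefinite.
Therefore the origin is a saddle point.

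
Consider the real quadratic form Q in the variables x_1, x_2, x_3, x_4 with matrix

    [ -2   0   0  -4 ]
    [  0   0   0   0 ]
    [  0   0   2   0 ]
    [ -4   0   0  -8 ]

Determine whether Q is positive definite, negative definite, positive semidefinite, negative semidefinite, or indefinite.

indefinite

Applying the same elementary operations to the rows and columns of A produces a congruent diagonal matrix with entries -2, 0, 2, 0.
So there are 1 positive, 1 negative, 2 zero pivots.
Hence Q is indefinite.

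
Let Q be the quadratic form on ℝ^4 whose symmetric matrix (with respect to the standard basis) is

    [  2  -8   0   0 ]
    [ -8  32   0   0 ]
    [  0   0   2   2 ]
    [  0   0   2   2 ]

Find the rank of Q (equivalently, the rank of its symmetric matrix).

2

Row-reducing A symmetrically gives the diagonal entries 2, 0, 2, 0.
That gives 2 positive, 2 zero pivots.
The rank is the number of nonzero pivots: 2.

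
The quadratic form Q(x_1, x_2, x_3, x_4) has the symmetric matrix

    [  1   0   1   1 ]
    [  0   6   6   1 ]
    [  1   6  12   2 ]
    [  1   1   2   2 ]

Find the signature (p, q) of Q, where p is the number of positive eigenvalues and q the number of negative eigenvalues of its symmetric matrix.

(4, 0)

Symmetric row and column elimination reduces A to a congruent diagonal form with pivots 1, 6, 5, 5/6.
Counting signs: 4 positive.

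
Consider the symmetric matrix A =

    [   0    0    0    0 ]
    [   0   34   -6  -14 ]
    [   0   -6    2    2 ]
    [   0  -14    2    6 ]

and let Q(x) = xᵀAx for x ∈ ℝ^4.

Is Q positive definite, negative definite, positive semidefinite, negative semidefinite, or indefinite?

positive semidefinite

Applying the same elementary operations to the rows and columns of A produces a congruent diagonal matrix with entries 0, 34, 16/17, 0.
That gives 2 positive, 2 zero pivots.
Hence Q is positive semidefinite.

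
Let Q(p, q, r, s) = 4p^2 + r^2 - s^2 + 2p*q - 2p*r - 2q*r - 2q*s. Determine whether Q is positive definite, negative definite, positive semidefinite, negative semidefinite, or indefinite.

Write A = [[4, 1, -1, 0], [1, 0, -1, -1], [-1, -1, 1, 0], [0, -1, 0, -1]].
Row-reducing A symmetrically gives the diagonal entries 4, -1/4, 3, 0.
Counting signs: 2 positive, 1 negative, 1 zero.
Hence Q is indefinite.

indefinite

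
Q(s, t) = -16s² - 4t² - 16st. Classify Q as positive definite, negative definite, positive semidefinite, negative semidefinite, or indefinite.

The symmetric matrix of Q is [[-16, -8], [-8, -4]].
For the 2×2 matrix [[-16, -8], [-8, -4]]: det = -16·-4 − (-8)² = 0, trace = -20.
det = 0 so one eigenvalue is zero; the form is semidefinite with the sign of the trace.

negative semidefinite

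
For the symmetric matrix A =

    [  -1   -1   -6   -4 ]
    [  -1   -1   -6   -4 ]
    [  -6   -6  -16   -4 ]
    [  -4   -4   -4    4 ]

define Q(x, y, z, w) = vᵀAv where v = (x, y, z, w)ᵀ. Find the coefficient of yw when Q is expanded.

The coefficient of yw is A[2,4] + A[4,2] = 2·(-4) = -8.

-8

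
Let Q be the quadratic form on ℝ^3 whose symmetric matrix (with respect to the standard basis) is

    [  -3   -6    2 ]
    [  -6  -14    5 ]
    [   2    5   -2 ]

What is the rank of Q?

3

An LDLᵀ factorisation of A has diagonal entries -3, -2, -1/6.
Counting signs: 3 negative.
The rank is the number of nonzero pivots: 3.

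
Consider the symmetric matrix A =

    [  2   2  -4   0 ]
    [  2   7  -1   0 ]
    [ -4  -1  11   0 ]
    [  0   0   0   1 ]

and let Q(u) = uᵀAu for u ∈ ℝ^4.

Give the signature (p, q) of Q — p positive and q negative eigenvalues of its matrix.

(4, 0)

An LDLᵀ factorisation of A has diagonal entries 2, 5, 6/5, 1.
So there are 4 positive pivots.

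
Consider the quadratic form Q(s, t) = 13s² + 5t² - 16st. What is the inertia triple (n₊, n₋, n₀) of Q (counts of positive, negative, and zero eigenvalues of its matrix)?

(2, 0, 0)

The associated matrix is A = [[13, -8], [-8, 5]].
Congruent diagonalization of A (simultaneous row and column reduction) yields pivots 13, 1/13.
Counting signs: 2 positive.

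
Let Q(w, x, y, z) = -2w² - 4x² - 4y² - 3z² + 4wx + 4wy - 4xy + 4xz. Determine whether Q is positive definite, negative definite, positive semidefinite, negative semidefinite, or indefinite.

negative definite

The associated matrix is A = [[-2, 2, 2, 0], [2, -4, -2, 2], [2, -2, -4, 0], [0, 2, 0, -3]].
An LDLᵀ factorisation of A has diagonal entries -2, -2, -2, -1.
Counting signs: 4 negative.
Hence Q is negative definite.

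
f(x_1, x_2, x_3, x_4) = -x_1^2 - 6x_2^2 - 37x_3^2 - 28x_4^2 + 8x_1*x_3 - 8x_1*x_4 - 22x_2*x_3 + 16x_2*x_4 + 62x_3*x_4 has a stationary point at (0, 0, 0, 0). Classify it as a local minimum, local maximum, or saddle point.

local maximum

The Hessian at the origin is H = [[-2, 0, 8, -8], [0, -12, -22, 16], [8, -22, -74, 62], [-8, 16, 62, -56]].
Congruent diagonalization of H (simultaneous row and column reduction) yields pivots -2, -12, -5/3, -12/5.
Counting signs: 4 negative.
H is negative definite, so the origin is a strict local maximum.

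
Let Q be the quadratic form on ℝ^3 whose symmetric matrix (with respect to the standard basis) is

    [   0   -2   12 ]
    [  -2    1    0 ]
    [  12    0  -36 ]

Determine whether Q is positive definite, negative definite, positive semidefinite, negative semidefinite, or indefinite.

A is congruent to a diagonal matrix with 1 positive, 1 negative and 1 zero entries, so Q is indefinite.

indefinite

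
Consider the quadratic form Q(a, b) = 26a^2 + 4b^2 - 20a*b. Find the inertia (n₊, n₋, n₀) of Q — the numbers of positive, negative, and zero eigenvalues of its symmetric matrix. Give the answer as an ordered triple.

Write A = [[26, -10], [-10, 4]].
Symmetric row and column elimination reduces A to a congruent diagonal form with pivots 26, 2/13.
That gives 2 positive pivots.

(2, 0, 0)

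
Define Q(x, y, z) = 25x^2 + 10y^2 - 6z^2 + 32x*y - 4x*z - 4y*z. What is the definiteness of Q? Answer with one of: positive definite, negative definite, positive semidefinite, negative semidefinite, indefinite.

indefinite

Write A = [[25, 16, -2], [16, 10, -2], [-2, -2, -6]].
Symmetric row and column elimination reduces A to a congruent diagonal form with pivots 25, -6/25, -4.
Counting signs: 1 positive, 2 negative.
Hence Q is indefinite.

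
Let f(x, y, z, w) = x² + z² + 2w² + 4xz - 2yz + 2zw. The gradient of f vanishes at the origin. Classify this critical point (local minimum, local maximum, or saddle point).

saddle point

The Hessian at the origin is H = [[2, 0, 4, 0], [0, 0, -2, 0], [4, -2, 2, 2], [0, 0, 2, 4]].
H is indefinite, so the origin is a saddle point.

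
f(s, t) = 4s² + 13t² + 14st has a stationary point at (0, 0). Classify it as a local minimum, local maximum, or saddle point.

The Hessian at the origin is H = [[8, 14], [14, 26]].
det H = 8·26 − (14)² = 12 > 0 and H[1,1] = 8 > 0, so H is positive definite.
Therefore the origin is a local minimum.

local minimum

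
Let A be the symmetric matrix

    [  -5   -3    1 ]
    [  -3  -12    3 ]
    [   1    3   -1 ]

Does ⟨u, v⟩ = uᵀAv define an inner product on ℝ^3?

An LDLᵀ factorisation of A has diagonal entries -5, -51/5, -4/17.
So there are 3 negative pivots.
Hence Q is negative definite.
⟨·,·⟩ is an inner product exactly when A is positive definite.

no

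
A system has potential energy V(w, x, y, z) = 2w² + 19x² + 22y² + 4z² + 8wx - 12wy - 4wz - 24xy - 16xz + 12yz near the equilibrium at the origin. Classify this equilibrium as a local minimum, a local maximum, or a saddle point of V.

local minimum

The Hessian at the origin is H = [[4, 8, -12, -4], [8, 38, -24, -16], [-12, -24, 44, 12], [-4, -16, 12, 8]].
Symmetric row and column elimination reduces H to a congruent diagonal form with pivots 4, 22, 8, 12/11.
Counting signs: 4 positive.
H is positive definite, so the origin is a strict local minimum.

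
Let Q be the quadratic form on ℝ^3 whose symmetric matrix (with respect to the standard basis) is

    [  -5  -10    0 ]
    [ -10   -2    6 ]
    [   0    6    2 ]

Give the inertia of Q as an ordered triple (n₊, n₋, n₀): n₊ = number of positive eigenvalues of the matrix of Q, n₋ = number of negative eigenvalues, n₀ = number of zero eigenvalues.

Applying the same elementary operations to the rows and columns of A produces a congruent diagonal matrix with entries -5, 18, 0.
Counting signs: 1 positive, 1 negative, 1 zero.

(1, 1, 1)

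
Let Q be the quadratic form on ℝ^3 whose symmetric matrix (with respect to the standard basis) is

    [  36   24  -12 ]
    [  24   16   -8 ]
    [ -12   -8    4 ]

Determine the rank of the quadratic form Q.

Applying the same elementary operations to the rows and columns of A produces a congruent diagonal matrix with entries 36, 0, 0.
Counting signs: 1 positive, 2 zero.
The rank is the number of nonzero pivots: 1.

1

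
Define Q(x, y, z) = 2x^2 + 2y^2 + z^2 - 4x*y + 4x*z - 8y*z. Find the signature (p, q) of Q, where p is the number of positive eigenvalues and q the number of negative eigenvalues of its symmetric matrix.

The symmetric matrix is A = [[2, -2, 2], [-2, 2, -4], [2, -4, 1]].
By Sylvester's law of inertia any congruent diagonalization of A has 2 positive, 1 negative and 0 zero entries.

(2, 1)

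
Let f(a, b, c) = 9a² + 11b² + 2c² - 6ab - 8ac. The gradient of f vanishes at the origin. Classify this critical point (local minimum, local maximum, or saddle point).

The Hessian at the origin is H = [[18, -6, -8], [-6, 22, 0], [-8, 0, 4]].
Congruent diagonalization of H (simultaneous row and column reduction) yields pivots 18, 20, 4/45.
So there are 3 positive pivots.
H is positive definite, so the origin is a strict local minimum.

local minimum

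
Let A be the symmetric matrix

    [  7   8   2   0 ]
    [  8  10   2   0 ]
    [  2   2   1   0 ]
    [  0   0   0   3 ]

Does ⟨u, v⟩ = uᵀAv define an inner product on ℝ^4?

Leading principal minors: Δ_1 = 7, Δ_2 = 6, Δ_3 = 2, Δ_4 = 6.
All leading principal minors are positive, so by Sylvester's criterion Q is positive definite.
⟨·,·⟩ is an inner product exactly when A is positive definite.

yes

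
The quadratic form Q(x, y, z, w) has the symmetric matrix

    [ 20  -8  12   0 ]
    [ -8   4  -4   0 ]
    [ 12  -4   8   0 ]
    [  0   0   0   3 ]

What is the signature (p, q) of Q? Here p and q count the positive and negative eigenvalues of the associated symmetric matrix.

(3, 0)

Row-reducing A symmetrically gives the diagonal entries 20, 4/5, 0, 3.
That gives 3 positive, 1 zero pivots.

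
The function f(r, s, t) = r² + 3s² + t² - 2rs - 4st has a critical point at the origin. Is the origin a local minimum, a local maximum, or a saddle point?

saddle point

The Hessian at the origin is H = [[2, -2, 0], [-2, 6, -4], [0, -4, 2]].
An LDLᵀ factorisation of H has diagonal entries 2, 4, -2.
That gives 2 positive, 1 negative pivots.
H is indefinite, so the origin is a saddle point.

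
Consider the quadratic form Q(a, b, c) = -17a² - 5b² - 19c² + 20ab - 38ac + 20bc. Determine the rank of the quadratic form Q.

3

Write A = [[-17, 10, -19], [10, -5, 10], [-19, 10, -19]].
Symmetric row and column elimination reduces A to a congruent diagonal form with pivots -17, 15/17, 2/3.
Counting signs: 2 positive, 1 negative.
The rank is the number of nonzero pivots: 3.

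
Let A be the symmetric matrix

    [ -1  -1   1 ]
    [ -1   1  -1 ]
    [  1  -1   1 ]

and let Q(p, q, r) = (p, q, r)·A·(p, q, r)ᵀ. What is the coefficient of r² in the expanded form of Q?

The coefficient of r² is the diagonal entry A[3,3] = 1.

1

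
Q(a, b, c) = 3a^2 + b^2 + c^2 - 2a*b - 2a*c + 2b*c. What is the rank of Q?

2

The symmetric matrix is A = [[3, -1, -1], [-1, 1, 1], [-1, 1, 1]].
Congruent diagonalization of A (simultaneous row and column reduction) yields pivots 3, 2/3, 0.
Counting signs: 2 positive, 1 zero.
The rank is the number of nonzero pivots: 2.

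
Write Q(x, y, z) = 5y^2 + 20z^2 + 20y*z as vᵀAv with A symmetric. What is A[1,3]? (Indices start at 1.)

0

The coefficient of x·z in Q is 0. For a symmetric A this equals A[1,3] + A[3,1] = 2·A[1,3].
So A[1,3] = 0/2 = 0.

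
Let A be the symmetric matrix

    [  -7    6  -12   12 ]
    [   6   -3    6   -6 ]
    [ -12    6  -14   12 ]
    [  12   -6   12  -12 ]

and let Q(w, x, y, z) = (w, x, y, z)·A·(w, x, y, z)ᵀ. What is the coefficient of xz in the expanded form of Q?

-12

The coefficient of xz is A[2,4] + A[4,2] = 2·(-6) = -12.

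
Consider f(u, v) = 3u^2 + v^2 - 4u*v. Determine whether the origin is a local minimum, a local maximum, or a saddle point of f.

The Hessian at the origin is H = [[6, -4], [-4, 2]].
det H = 6·2 − (-4)² = -4 < 0, so H is indefinite.
Therefore the origin is a saddle point.

saddle point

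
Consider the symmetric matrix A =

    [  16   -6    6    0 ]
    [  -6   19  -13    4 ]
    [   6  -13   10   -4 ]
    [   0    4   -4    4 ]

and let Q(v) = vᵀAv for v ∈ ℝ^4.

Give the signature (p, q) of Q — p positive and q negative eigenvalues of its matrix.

Row-reducing A symmetrically gives the diagonal entries 16, 67/4, 57/67, 12/19.
So there are 4 positive pivots.

(4, 0)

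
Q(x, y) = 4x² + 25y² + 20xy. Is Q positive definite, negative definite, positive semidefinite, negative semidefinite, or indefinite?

positive semidefinite

The symmetric matrix of Q is [[4, 10], [10, 25]].
For the 2×2 matrix [[4, 10], [10, 25]]: det = 4·25 − (10)² = 0, trace = 29.
det = 0 so one eigenvalue is zero; the form is semidefinite with the sign of the trace.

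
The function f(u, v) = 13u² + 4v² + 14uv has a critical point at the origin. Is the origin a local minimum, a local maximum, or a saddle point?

local minimum

The Hessian at the origin is H = [[26, 14], [14, 8]].
det H = 26·8 − (14)² = 12 > 0 and H[1,1] = 26 > 0, so H is positive definite.
Therefore the origin is a local minimum.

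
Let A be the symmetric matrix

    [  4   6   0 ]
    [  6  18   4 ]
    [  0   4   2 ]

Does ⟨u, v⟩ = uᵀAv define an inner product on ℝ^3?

yes

An LDLᵀ factorisation of A has diagonal entries 4, 9, 2/9.
That gives 3 positive pivots.
Hence Q is positive definite.
⟨·,·⟩ is an inner product exactly when A is positive definite.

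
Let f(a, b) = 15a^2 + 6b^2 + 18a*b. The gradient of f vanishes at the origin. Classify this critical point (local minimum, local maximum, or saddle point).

local minimum

The Hessian at the origin is H = [[30, 18], [18, 12]].
det H = 30·12 − (18)² = 36 > 0 and H[1,1] = 30 > 0, so H is positive definite.
Therefore the origin is a local minimum.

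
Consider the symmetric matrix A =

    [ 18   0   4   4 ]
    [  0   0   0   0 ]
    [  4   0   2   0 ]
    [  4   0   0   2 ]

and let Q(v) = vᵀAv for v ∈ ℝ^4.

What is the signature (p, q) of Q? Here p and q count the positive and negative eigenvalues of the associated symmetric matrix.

(3, 0)

Congruent diagonalization of A (simultaneous row and column reduction) yields pivots 18, 0, 10/9, 2/5.
Counting signs: 3 positive, 1 zero.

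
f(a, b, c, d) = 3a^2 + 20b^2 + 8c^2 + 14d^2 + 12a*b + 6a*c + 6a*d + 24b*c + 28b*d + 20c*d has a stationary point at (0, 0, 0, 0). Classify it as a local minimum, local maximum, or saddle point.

local minimum

The Hessian at the origin is H = [[6, 12, 6, 6], [12, 40, 24, 28], [6, 24, 16, 20], [6, 28, 20, 28]].
Congruent diagonalization of H (simultaneous row and column reduction) yields pivots 6, 16, 1, 2.
So there are 4 positive pivots.
H is positive definite, so the origin is a strict local minimum.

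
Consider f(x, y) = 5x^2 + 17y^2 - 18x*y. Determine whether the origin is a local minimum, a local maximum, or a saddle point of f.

The Hessian at the origin is H = [[10, -18], [-18, 34]].
det H = 10·34 − (-18)² = 16 > 0 and H[1,1] = 10 > 0, so H is positive definite.
Therefore the origin is a local minimum.

local minimum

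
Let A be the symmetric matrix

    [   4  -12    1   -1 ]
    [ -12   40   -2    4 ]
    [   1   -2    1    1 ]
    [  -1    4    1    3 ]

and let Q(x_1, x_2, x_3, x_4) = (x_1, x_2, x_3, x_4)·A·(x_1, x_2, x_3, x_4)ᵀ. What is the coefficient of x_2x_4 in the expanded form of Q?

The coefficient of x_2x_4 is A[2,4] + A[4,2] = 2·4 = 8.

8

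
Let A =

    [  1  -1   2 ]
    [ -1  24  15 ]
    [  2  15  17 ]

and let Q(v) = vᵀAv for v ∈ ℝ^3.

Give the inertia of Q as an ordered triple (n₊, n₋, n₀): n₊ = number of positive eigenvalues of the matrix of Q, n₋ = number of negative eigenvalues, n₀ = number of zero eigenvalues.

Congruent diagonalization of A (simultaneous row and column reduction) yields pivots 1, 23, 10/23.
That gives 3 positive pivots.

(3, 0, 0)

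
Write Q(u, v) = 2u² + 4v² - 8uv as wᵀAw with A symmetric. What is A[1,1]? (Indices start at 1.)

The coefficient of u² in Q is 2, and that is exactly A[1,1].

2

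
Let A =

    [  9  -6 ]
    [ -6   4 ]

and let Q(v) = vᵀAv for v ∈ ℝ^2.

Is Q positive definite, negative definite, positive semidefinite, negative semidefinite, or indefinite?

Congruent diagonalization of A (simultaneous row and column reduction) yields pivots 9, 0.
So there are 1 positive, 1 zero pivots.
Hence Q is positive semidefinite.

positive semidefinite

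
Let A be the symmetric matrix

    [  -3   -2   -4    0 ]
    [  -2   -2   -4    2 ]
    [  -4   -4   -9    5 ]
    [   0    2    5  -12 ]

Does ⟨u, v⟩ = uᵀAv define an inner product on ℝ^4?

An LDLᵀ factorisation of A has diagonal entries -3, -2/3, -1, -5.
So there are 4 negative pivots.
Hence Q is negative definite.
⟨·,·⟩ is an inner product exactly when A is positive definite.

no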